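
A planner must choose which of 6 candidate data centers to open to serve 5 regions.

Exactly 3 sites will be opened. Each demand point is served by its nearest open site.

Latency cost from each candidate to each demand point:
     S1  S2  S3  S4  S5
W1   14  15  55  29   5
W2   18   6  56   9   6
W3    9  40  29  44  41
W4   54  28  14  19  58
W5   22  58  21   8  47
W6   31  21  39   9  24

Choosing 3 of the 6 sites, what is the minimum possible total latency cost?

Open {W2, W3, W4}.
  S1→W3 9, S2→W2 6, S3→W4 14, S4→W2 9, S5→W2 6  ⇒ total 44.
Compare {W1, W2, W4}: total 48.
Compare {W2, W3, W5}: total 50.
No size-3 selection does better; minimum is 44.

44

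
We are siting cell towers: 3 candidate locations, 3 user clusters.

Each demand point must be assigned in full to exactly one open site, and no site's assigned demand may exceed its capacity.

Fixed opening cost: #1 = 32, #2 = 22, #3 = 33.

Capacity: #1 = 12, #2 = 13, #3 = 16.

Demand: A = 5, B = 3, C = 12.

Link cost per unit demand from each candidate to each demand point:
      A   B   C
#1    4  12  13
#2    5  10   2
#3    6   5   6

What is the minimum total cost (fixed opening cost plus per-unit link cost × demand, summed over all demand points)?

124

Open {#2, #3}; cheapest assignment that respects the capacities:
  #2 (cap 13, load 12): C — cost 12×2 = 24
  #3 (cap 16, load 8): A, B — cost 5×6 + 3×5 = 45
  Shipping 69, fixed 55 → total 124.
  Any other capacity-feasible assignment to {#2, #3} ships for at least 69.
Compare {#1, #2}: its best feasible assignment gives total 134.
Compare {#1, #2, #3}: its best feasible assignment gives total 146.
Every other set of open sites that can feasibly serve all demand totals ≥ 134 even under its best assignment. Minimum: 124.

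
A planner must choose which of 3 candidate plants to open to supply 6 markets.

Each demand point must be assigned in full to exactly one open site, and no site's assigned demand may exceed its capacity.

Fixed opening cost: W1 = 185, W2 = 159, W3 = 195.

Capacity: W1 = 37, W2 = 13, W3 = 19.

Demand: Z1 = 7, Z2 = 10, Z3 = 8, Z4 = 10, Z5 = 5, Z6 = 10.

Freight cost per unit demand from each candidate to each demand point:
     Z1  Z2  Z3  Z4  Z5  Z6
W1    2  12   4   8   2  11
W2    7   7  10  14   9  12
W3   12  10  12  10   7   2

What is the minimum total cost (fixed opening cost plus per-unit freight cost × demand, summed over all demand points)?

681

Open {W1, W3}; cheapest assignment that respects the capacities:
  W1 (cap 37, load 35): Z1, Z2, Z3, Z4 — cost 7×2 + 10×12 + 8×4 + 10×8 = 246
  W3 (cap 19, load 15): Z5, Z6 — cost 5×7 + 10×2 = 55
  Shipping 301, fixed 380 → total 681.
  Any other capacity-feasible assignment to {W1, W3} ships for at least 301.
Compare {W1, W2, W3}: its best feasible assignment gives total 765.
Compare {W1, W2}: its best feasible assignment gives total 793.
Every other set of open sites that can feasibly serve all demand totals ≥ 765 even under its best assignment. Minimum: 681.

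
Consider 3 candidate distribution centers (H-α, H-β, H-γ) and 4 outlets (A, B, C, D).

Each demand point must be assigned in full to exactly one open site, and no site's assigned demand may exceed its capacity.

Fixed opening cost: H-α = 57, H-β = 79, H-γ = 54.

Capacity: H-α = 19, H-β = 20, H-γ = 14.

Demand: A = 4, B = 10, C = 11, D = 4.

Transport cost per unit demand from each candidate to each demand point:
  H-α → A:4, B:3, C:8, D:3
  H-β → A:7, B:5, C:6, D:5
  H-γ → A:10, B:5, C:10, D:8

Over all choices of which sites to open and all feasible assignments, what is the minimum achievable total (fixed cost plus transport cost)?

260

Open {H-α, H-β}; cheapest assignment that respects the capacities:
  H-α (cap 19, load 18): A, B, D — cost 4×4 + 10×3 + 4×3 = 58
  H-β (cap 20, load 11): C — cost 11×6 = 66
  Shipping 124, fixed 136 → total 260.
  Any other capacity-feasible assignment to {H-α, H-β} ships for at least 124.
Compare {H-α, H-γ}: its best feasible assignment gives total 277.
Compare {H-β, H-γ}: its best feasible assignment gives total 297.
Every other set of open sites that can feasibly serve all demand totals ≥ 277 even under its best assignment. Minimum: 260.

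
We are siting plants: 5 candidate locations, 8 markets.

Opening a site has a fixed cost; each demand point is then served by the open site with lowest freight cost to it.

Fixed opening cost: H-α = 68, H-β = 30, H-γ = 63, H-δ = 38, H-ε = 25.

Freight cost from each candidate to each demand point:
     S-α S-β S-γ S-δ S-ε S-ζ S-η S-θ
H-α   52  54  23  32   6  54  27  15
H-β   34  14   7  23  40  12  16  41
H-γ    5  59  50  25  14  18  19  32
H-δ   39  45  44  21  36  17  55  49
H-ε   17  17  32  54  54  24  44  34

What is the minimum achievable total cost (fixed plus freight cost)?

216

Open {H-β, H-γ}: assign each demand point to its cheapest open site.
  S-α→H-γ 5, S-β→H-β 14, S-γ→H-β 7, S-δ→H-β 23, S-ε→H-γ 14, S-ζ→H-β 12, S-η→H-β 16, S-θ→H-γ 32
  freight cost 123, fixed 93 → total 216.
Compare {H-β}: freight cost 187 + fixed 30 = 217.
Compare {H-β, H-ε}: freight cost 163 + fixed 55 = 218.
Compare {H-α, H-β}: freight cost 127 + fixed 98 = 225.
All other subsets cost ≥ 217. Minimum total cost: 216.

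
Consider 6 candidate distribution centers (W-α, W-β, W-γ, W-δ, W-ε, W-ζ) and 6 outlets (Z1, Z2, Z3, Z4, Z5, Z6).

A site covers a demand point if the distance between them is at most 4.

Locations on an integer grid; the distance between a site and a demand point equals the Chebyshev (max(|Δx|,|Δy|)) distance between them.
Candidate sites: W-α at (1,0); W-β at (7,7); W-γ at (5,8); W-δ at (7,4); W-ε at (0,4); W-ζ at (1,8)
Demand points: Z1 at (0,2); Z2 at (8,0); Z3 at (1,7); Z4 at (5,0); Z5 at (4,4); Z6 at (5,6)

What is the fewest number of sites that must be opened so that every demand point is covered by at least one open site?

Coverage sets (demand points within 4 of each site):
  W-α: {Z1, Z4, Z5}
  W-β: {Z5, Z6}
  W-γ: {Z3, Z5, Z6}
  W-δ: {Z2, Z4, Z5, Z6}
  W-ε: {Z1, Z3, Z5}
  W-ζ: {Z3, Z5, Z6}
No single site covers all 6 demand points.
But {W-δ, W-ε} covers everything, so the minimum is 2.

2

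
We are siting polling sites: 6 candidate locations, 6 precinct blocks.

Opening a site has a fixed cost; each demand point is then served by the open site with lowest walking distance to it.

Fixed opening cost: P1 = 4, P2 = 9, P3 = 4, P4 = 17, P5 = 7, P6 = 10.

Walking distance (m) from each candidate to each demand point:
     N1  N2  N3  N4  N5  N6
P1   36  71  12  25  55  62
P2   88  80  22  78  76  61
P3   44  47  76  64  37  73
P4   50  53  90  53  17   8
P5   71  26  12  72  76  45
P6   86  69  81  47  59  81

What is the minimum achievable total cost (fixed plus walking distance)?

152

Open {P1, P4, P5}: assign each demand point to its cheapest open site.
  N1→P1 36, N2→P5 26, N3→P1 12, N4→P1 25, N5→P4 17, N6→P4 8
  walking distance 124, fixed 28 → total 152.
Compare {P1, P3, P4, P5}: walking distance 124 + fixed 32 = 156.
Compare {P1, P2, P4, P5}: walking distance 124 + fixed 37 = 161.
Compare {P1, P4, P5, P6}: walking distance 124 + fixed 38 = 162.
All other subsets cost ≥ 156. Minimum total cost: 152.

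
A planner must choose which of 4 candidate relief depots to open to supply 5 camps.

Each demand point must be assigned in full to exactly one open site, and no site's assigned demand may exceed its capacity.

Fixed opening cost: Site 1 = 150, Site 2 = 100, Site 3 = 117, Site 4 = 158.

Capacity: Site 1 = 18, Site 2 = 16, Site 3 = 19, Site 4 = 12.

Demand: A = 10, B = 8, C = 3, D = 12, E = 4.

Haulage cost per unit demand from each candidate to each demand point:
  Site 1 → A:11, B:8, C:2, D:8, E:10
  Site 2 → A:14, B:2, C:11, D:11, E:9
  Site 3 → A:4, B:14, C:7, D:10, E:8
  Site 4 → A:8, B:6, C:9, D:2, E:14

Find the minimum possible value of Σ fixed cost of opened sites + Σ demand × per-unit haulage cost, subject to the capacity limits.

508

Open {Site 2, Site 3, Site 4}; cheapest assignment that respects the capacities:
  Site 2 (cap 16, load 8): B — cost 8×2 = 16
  Site 3 (cap 19, load 17): A, C, E — cost 10×4 + 3×7 + 4×8 = 93
  Site 4 (cap 12, load 12): D — cost 12×2 = 24
  Shipping 133, fixed 375 → total 508.
  Any other capacity-feasible assignment to {Site 2, Site 3, Site 4} ships for at least 133.
Compare {Site 1, Site 2, Site 3}: its best feasible assignment gives total 557.
Compare {Site 1, Site 3, Site 4}: its best feasible assignment gives total 591.
Every other set of open sites that can feasibly serve all demand totals ≥ 557 even under its best assignment. Minimum: 508.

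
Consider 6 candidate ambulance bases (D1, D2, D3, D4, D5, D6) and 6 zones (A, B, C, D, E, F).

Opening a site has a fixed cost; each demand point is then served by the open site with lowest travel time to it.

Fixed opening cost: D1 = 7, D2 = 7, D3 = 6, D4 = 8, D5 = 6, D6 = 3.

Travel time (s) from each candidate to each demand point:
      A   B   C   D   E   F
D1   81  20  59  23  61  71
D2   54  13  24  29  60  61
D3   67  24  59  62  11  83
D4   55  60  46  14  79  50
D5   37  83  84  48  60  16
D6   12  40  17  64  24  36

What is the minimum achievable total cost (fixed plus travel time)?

113

Open {D2, D3, D4, D5, D6}: assign each demand point to its cheapest open site.
  A→D6 12, B→D2 13, C→D6 17, D→D4 14, E→D3 11, F→D5 16
  travel time 83, fixed 30 → total 113.
Compare {D3, D4, D5, D6}: travel time 94 + fixed 23 = 117.
Compare {D2, D3, D5, D6}: travel time 98 + fixed 22 = 120.
Compare {D2, D4, D5, D6}: travel time 96 + fixed 24 = 120.
All other subsets cost ≥ 117. Minimum total cost: 113.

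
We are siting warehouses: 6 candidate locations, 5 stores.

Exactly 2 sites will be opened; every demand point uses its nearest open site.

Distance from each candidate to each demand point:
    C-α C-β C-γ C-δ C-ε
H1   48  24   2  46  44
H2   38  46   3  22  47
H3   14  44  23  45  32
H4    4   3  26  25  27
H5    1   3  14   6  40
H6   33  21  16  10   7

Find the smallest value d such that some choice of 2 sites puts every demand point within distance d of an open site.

Open {H5, H6}.
  Farthest demand point is C-γ at distance 14 (to H5); all others are ≤ 14.
With {H4, H6} the worst case is 16.
With {H3, H6} the worst case is 21.
No size-2 selection achieves below 14.

14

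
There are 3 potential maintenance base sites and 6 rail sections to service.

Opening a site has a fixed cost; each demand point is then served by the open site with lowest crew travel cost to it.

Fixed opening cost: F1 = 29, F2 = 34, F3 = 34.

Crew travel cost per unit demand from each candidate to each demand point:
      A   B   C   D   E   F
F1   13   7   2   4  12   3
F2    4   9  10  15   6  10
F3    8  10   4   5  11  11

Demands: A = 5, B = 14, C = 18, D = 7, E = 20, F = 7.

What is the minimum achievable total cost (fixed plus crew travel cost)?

386

Open {F1, F2}: assign each demand point to its cheapest open site.
  A→F2 5×4=20, B→F1 14×7=98, C→F1 18×2=36, D→F1 7×4=28, E→F2 20×6=120, F→F1 7×3=21
  crew travel cost 323, fixed 63 → total 386.
Compare {F1, F2, F3}: crew travel cost 323 + fixed 97 = 420.
Compare {F1, F3}: crew travel cost 443 + fixed 63 = 506.
Compare {F2, F3}: crew travel cost 443 + fixed 68 = 511.
All other subsets cost ≥ 420. Minimum total cost: 386.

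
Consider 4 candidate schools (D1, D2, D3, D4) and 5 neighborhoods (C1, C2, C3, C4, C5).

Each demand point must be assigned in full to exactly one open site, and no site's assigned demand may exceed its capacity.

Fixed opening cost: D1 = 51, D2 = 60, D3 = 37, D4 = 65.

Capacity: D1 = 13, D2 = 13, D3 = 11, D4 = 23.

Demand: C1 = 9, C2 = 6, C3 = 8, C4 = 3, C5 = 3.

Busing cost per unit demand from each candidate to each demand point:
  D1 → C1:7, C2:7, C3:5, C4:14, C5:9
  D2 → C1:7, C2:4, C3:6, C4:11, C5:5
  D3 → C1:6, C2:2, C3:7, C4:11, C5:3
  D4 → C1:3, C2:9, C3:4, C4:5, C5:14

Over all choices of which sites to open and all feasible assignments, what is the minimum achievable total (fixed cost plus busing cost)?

Open {D3, D4}; cheapest assignment that respects the capacities:
  D3 (cap 11, load 9): C2, C5 — cost 6×2 + 3×3 = 21
  D4 (cap 23, load 20): C1, C3, C4 — cost 9×3 + 8×4 + 3×5 = 74
  Shipping 95, fixed 102 → total 197.
  Any other capacity-feasible assignment to {D3, D4} ships for at least 95.
Compare {D2, D4}: its best feasible assignment gives total 238.
Compare {D1, D3, D4}: its best feasible assignment gives total 248.
Every other set of open sites that can feasibly serve all demand totals ≥ 238 even under its best assignment. Minimum: 197.

197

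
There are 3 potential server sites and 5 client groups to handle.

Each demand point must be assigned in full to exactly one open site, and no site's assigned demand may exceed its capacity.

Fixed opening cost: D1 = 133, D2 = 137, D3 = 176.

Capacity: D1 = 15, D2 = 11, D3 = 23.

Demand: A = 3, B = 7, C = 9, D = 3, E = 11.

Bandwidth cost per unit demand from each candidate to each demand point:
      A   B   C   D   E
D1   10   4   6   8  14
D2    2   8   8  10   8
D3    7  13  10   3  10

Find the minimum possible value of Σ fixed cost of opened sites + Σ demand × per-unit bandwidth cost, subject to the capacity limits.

Open {D1, D3}; cheapest assignment that respects the capacities:
  D1 (cap 15, load 10): A, B — cost 3×10 + 7×4 = 58
  D3 (cap 23, load 23): C, D, E — cost 9×10 + 3×3 + 11×10 = 209
  Shipping 267, fixed 309 → total 576.
  Any other capacity-feasible assignment to {D1, D3} ships for at least 267.
Compare {D2, D3}: its best feasible assignment gives total 584.
Compare {D1, D2, D3}: its best feasible assignment gives total 681.
Every other set of open sites that can feasibly serve all demand totals ≥ 584 even under its best assignment. Minimum: 576.

576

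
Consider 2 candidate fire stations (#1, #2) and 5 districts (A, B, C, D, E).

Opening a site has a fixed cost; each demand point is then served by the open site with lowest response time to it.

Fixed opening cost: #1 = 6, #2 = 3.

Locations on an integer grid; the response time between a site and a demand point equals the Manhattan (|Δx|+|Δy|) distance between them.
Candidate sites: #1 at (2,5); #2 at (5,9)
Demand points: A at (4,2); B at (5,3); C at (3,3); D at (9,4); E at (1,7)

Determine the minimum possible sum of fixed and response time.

Open {#1}: assign each demand point to its cheapest open site.
  A→#1 5, B→#1 5, C→#1 3, D→#1 8, E→#1 3
  response time 24, fixed 6 → total 30.
Compare {#1, #2}: response time 24 + fixed 9 = 33.
Compare {#2}: response time 37 + fixed 3 = 40.

30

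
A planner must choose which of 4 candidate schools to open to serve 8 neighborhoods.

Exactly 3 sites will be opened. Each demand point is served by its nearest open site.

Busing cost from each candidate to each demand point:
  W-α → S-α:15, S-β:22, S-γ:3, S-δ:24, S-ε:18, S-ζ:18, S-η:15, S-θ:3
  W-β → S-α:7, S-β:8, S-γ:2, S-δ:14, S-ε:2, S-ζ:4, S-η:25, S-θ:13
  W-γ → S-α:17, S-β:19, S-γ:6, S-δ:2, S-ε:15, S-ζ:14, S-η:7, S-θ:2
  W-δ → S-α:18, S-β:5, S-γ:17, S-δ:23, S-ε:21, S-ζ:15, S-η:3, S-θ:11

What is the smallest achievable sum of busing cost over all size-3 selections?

27

Open {W-β, W-γ, W-δ}.
  S-α→W-β 7, S-β→W-δ 5, S-γ→W-β 2, S-δ→W-γ 2, S-ε→W-β 2, S-ζ→W-β 4, S-η→W-δ 3, S-θ→W-γ 2  ⇒ total 27.
Compare {W-α, W-β, W-γ}: total 34.
Compare {W-α, W-β, W-δ}: total 40.
No size-3 selection does better; minimum is 27.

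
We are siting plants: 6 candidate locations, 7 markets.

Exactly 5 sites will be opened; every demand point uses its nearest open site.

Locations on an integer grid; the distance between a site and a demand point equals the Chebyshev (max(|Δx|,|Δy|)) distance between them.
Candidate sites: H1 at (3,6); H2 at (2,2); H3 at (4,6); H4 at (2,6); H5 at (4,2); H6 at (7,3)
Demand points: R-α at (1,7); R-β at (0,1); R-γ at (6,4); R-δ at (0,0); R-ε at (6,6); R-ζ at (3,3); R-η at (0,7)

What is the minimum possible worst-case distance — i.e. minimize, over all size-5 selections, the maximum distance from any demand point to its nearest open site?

Open {H1, H2, H3, H4, H5}.
  Farthest demand point is R-β at distance 2 (to H2); all others are ≤ 2.
With {H1, H2, H3, H4, H6} the worst case is 2.
With {H2, H3, H4, H5, H6} the worst case is 2.
No size-5 selection achieves below 2.

2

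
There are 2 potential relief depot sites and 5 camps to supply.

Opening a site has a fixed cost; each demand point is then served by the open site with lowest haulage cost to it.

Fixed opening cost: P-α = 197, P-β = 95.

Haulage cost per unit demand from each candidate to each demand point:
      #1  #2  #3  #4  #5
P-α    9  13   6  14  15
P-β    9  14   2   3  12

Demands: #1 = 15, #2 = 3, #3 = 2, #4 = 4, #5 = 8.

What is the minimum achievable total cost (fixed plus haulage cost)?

384

Open {P-β}: assign each demand point to its cheapest open site.
  #1→P-β 15×9=135, #2→P-β 3×14=42, #3→P-β 2×2=4, #4→P-β 4×3=12, #5→P-β 8×12=96
  haulage cost 289, fixed 95 → total 384.
Compare {P-α}: haulage cost 362 + fixed 197 = 559.
Compare {P-α, P-β}: haulage cost 286 + fixed 292 = 578.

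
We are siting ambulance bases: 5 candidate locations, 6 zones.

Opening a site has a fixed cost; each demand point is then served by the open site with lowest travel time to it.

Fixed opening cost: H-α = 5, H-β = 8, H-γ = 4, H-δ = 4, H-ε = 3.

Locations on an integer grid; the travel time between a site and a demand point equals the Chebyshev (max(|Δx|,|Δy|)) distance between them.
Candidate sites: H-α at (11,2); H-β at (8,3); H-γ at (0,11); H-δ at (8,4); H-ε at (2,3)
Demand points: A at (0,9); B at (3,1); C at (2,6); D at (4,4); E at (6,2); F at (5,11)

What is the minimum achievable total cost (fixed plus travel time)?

Open {H-γ, H-ε}: assign each demand point to its cheapest open site.
  A→H-γ 2, B→H-ε 2, C→H-ε 3, D→H-ε 2, E→H-ε 4, F→H-γ 5
  travel time 18, fixed 7 → total 25.
Compare {H-γ, H-δ, H-ε}: travel time 16 + fixed 11 = 27.
Compare {H-ε}: travel time 25 + fixed 3 = 28.
Compare {H-δ, H-ε}: travel time 22 + fixed 7 = 29.
All other subsets cost ≥ 27. Minimum total cost: 25.

25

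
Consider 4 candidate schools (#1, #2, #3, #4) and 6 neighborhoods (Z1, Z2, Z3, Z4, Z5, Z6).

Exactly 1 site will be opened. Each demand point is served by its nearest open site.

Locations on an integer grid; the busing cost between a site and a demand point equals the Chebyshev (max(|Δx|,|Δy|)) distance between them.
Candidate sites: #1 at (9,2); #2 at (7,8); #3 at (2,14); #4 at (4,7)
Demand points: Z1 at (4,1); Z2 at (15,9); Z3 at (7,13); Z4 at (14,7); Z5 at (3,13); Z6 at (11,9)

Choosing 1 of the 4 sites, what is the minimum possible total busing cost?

Open {#2}.
  Z1→#2 7, Z2→#2 8, Z3→#2 5, Z4→#2 7, Z5→#2 5, Z6→#2 4  ⇒ total 36.
Compare {#1}: total 46.
Compare {#4}: total 46.
No size-1 selection does better; minimum is 36.

36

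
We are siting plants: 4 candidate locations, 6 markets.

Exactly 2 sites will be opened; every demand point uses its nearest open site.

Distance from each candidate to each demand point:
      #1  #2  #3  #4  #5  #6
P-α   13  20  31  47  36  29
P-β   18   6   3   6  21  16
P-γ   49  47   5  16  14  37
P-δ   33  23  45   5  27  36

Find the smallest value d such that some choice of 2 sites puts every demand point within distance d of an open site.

18

Open {P-β, P-γ}.
  Farthest demand point is #1 at distance 18 (to P-β); all others are ≤ 18.
With {P-α, P-β} the worst case is 21.
With {P-β, P-δ} the worst case is 21.
No size-2 selection achieves below 18.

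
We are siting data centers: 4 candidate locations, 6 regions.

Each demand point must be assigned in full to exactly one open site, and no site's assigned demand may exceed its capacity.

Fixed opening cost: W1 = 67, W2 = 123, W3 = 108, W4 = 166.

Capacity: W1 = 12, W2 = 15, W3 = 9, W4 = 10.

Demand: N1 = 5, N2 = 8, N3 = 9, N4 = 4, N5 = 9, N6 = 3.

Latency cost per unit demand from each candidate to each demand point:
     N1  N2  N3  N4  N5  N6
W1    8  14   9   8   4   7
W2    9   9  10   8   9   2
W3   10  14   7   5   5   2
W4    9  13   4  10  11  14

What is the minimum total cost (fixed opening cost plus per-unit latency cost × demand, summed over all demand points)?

679

Open {W1, W2, W3, W4}; cheapest assignment that respects the capacities:
  W1 (cap 12, load 9): N5 — cost 9×4 = 36
  W2 (cap 15, load 13): N1, N2 — cost 5×9 + 8×9 = 117
  W3 (cap 9, load 7): N4, N6 — cost 4×5 + 3×2 = 26
  W4 (cap 10, load 9): N3 — cost 9×4 = 36
  Shipping 215, fixed 464 → total 679.
  Any other capacity-feasible assignment to {W1, W2, W3, W4} ships for at least 215.
Total demand is 38 and no other set of sites has combined capacity ≥ 38, so {W1, W2, W3, W4} is the only feasible choice of open sites. Minimum: 679.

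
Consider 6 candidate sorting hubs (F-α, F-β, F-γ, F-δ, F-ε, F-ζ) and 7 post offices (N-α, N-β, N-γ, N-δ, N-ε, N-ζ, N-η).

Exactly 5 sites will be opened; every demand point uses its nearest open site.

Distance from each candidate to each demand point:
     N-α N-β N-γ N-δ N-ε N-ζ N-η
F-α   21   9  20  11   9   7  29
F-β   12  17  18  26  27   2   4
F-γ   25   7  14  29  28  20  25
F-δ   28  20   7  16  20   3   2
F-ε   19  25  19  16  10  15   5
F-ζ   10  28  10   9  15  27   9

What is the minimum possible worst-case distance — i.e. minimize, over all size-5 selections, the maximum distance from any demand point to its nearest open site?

Open {F-α, F-β, F-γ, F-δ, F-ζ}.
  Farthest demand point is N-α at distance 10 (to F-ζ); all others are ≤ 10.
With {F-α, F-β, F-γ, F-ε, F-ζ} the worst case is 10.
With {F-α, F-β, F-δ, F-ε, F-ζ} the worst case is 10.
No size-5 selection achieves below 10.

10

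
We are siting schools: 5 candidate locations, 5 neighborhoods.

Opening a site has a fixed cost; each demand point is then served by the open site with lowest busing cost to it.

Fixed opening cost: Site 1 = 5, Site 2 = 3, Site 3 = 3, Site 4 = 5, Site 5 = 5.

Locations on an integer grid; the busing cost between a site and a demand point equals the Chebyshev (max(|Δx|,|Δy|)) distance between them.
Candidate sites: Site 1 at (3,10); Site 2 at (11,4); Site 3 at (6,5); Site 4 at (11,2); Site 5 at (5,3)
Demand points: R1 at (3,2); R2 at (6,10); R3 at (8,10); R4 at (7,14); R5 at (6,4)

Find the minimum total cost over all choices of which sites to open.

Open {Site 1, Site 3}: assign each demand point to its cheapest open site.
  R1→Site 3 3, R2→Site 1 3, R3→Site 1 5, R4→Site 1 4, R5→Site 3 1
  busing cost 16, fixed 8 → total 24.
Compare {Site 1, Site 5}: busing cost 15 + fixed 10 = 25.
Compare {Site 3}: busing cost 23 + fixed 3 = 26.
Compare {Site 1, Site 2, Site 3}: busing cost 16 + fixed 11 = 27.
All other subsets cost ≥ 25. Minimum total cost: 24.

24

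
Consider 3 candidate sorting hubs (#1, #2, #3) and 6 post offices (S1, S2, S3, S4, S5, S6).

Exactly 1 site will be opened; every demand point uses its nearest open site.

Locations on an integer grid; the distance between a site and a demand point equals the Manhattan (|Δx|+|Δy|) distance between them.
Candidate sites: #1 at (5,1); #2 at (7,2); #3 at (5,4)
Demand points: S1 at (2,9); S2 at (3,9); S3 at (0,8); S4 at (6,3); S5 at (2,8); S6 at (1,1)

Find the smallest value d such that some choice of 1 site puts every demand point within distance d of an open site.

Open {#3}.
  Farthest demand point is S3 at distance 9 (to #3); all others are ≤ 9.
With {#1} the worst case is 12.
With {#2} the worst case is 13.
No size-1 selection achieves below 9.

9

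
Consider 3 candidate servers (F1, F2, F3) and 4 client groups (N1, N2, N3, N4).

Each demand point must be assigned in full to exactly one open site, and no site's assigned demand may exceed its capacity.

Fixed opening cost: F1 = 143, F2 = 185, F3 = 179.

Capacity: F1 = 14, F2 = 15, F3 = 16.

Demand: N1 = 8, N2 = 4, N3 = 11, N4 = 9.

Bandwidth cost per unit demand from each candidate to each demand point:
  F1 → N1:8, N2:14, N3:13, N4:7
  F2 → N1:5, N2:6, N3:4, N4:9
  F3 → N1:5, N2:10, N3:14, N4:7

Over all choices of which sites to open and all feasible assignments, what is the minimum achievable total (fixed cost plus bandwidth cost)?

Open {F1, F2, F3}; cheapest assignment that respects the capacities:
  F1 (cap 14, load 9): N4 — cost 9×7 = 63
  F2 (cap 15, load 15): N2, N3 — cost 4×6 + 11×4 = 68
  F3 (cap 16, load 8): N1 — cost 8×5 = 40
  Shipping 171, fixed 507 → total 678.
  Any other capacity-feasible assignment to {F1, F2, F3} ships for at least 171.
Total demand is 32 and no other set of sites has combined capacity ≥ 32, so {F1, F2, F3} is the only feasible choice of open sites. Minimum: 678.

678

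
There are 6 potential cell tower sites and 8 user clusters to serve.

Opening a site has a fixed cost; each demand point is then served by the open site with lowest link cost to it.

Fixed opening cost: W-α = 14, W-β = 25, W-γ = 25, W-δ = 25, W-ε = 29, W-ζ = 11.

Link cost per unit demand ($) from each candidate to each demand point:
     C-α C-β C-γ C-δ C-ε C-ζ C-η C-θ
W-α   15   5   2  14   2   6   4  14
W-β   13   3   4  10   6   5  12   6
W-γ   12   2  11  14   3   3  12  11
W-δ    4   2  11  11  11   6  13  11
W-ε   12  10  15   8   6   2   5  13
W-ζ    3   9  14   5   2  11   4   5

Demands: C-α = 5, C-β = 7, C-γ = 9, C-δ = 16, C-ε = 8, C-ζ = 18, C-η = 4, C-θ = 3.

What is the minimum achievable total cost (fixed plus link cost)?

278

Open {W-α, W-γ, W-ζ}: assign each demand point to its cheapest open site.
  C-α→W-ζ 5×3=15, C-β→W-γ 7×2=14, C-γ→W-α 9×2=18, C-δ→W-ζ 16×5=80, C-ε→W-α 8×2=16, C-ζ→W-γ 18×3=54, C-η→W-α 4×4=16, C-θ→W-ζ 3×5=15
  link cost 228, fixed 50 → total 278.
Compare {W-α, W-ε, W-ζ}: link cost 231 + fixed 54 = 285.
Compare {W-α, W-γ, W-ε, W-ζ}: link cost 210 + fixed 79 = 289.
Compare {W-α, W-δ, W-ε, W-ζ}: link cost 210 + fixed 79 = 289.
All other subsets cost ≥ 285. Minimum total cost: 278.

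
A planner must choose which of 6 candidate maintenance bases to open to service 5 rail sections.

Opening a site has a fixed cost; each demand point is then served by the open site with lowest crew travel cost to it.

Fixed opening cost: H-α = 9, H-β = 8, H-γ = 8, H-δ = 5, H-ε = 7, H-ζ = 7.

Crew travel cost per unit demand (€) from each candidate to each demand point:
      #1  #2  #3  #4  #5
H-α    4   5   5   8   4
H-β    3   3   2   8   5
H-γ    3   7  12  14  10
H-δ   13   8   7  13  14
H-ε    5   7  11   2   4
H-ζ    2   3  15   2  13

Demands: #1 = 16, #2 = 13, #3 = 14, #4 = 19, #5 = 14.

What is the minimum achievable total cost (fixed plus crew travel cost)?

Open {H-β, H-ε, H-ζ}: assign each demand point to its cheapest open site.
  #1→H-ζ 16×2=32, #2→H-β 13×3=39, #3→H-β 14×2=28, #4→H-ε 19×2=38, #5→H-ε 14×4=56
  crew travel cost 193, fixed 22 → total 215.
Compare {H-α, H-β, H-ζ}: crew travel cost 193 + fixed 24 = 217.
Compare {H-β, H-δ, H-ε, H-ζ}: crew travel cost 193 + fixed 27 = 220.
Compare {H-β, H-ζ}: crew travel cost 207 + fixed 15 = 222.
All other subsets cost ≥ 217. Minimum total cost: 215.

215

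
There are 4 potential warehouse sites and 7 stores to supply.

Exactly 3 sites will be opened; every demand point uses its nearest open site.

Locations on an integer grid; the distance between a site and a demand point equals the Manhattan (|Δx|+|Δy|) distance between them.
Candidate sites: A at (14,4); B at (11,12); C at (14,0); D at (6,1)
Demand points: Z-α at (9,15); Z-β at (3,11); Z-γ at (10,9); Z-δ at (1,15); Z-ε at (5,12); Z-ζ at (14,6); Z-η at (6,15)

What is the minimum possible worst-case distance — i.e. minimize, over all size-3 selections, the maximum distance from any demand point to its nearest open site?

13

Open {A, B, C}.
  Farthest demand point is Z-δ at distance 13 (to B); all others are ≤ 13.
With {A, B, D} the worst case is 13.
With {B, C, D} the worst case is 13.
No size-3 selection achieves below 13.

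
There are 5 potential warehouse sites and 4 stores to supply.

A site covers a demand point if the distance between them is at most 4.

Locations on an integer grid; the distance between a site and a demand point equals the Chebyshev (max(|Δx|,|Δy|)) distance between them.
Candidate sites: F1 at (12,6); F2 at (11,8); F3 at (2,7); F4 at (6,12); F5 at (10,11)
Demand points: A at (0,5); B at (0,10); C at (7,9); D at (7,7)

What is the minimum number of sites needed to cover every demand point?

2

Coverage sets (demand points within 4 of each site):
  F1: {}
  F2: {C, D}
  F3: {A, B}
  F4: {C}
  F5: {C, D}
No single site covers all 4 demand points.
But {F2, F3} covers everything, so the minimum is 2.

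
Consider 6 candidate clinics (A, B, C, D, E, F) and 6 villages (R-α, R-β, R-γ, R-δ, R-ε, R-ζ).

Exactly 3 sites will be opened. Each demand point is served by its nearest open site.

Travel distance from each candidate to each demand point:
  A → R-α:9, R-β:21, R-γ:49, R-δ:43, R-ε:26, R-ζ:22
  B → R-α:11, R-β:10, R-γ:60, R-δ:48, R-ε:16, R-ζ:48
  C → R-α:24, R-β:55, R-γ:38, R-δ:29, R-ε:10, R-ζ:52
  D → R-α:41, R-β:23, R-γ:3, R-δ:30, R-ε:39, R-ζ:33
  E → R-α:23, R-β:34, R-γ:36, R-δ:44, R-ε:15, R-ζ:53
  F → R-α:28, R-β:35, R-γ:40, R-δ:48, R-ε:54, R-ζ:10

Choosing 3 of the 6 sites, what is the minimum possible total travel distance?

80

Open {B, D, F}.
  R-α→B 11, R-β→B 10, R-γ→D 3, R-δ→D 30, R-ε→B 16, R-ζ→F 10  ⇒ total 80.
Compare {A, B, D}: total 90.
Compare {A, C, D}: total 94.
No size-3 selection does better; minimum is 80.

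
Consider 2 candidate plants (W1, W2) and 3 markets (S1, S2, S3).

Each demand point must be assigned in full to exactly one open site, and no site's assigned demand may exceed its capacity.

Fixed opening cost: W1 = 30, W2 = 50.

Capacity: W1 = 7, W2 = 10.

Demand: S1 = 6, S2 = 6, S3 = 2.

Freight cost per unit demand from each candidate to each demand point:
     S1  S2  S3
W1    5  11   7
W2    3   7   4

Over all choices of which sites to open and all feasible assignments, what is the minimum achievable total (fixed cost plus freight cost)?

Open {W1, W2}; cheapest assignment that respects the capacities:
  W1 (cap 7, load 6): S1 — cost 6×5 = 30
  W2 (cap 10, load 8): S2, S3 — cost 6×7 + 2×4 = 50
  Shipping 80, fixed 80 → total 160.
  Any other capacity-feasible assignment to {W1, W2} ships for at least 80.
Total demand is 14 and no other set of sites has combined capacity ≥ 14, so {W1, W2} is the only feasible choice of open sites. Minimum: 160.

160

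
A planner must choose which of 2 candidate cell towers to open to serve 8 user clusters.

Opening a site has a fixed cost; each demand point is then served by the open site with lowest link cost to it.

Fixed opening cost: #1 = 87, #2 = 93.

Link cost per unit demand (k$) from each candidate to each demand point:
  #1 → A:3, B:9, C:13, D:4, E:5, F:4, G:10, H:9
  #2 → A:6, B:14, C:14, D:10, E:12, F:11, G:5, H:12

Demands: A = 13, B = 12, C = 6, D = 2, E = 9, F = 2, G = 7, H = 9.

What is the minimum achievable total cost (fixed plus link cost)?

524

Open {#1}: assign each demand point to its cheapest open site.
  A→#1 13×3=39, B→#1 12×9=108, C→#1 6×13=78, D→#1 2×4=8, E→#1 9×5=45, F→#1 2×4=8, G→#1 7×10=70, H→#1 9×9=81
  link cost 437, fixed 87 → total 524.
Compare {#1, #2}: link cost 402 + fixed 180 = 582.
Compare {#2}: link cost 623 + fixed 93 = 716.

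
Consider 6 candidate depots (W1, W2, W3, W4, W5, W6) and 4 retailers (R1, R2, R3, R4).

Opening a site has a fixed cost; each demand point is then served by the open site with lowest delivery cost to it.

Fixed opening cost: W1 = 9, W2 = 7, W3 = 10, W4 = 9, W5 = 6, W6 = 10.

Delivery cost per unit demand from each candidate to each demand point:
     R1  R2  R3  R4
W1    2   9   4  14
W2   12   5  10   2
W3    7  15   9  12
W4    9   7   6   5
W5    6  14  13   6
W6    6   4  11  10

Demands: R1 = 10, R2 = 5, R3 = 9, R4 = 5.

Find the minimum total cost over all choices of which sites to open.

107

Open {W1, W2}: assign each demand point to its cheapest open site.
  R1→W1 10×2=20, R2→W2 5×5=25, R3→W1 9×4=36, R4→W2 5×2=10
  delivery cost 91, fixed 16 → total 107.
Compare {W1, W2, W6}: delivery cost 86 + fixed 26 = 112.
Compare {W1, W2, W5}: delivery cost 91 + fixed 22 = 113.
Compare {W1, W2, W4}: delivery cost 91 + fixed 25 = 116.
All other subsets cost ≥ 112. Minimum total cost: 107.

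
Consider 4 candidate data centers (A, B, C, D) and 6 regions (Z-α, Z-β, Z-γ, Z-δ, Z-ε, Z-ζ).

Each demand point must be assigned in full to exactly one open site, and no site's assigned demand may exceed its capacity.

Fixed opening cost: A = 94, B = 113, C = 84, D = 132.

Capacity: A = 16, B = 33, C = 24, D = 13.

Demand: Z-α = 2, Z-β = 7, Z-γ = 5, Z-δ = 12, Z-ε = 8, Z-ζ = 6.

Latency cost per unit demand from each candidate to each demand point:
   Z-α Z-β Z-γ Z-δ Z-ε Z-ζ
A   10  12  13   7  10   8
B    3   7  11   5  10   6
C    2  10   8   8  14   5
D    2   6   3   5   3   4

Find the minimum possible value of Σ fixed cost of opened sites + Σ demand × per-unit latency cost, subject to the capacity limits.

435

Open {B, D}; cheapest assignment that respects the capacities:
  B (cap 33, load 27): Z-α, Z-β, Z-δ, Z-ζ — cost 2×3 + 7×7 + 12×5 + 6×6 = 151
  D (cap 13, load 13): Z-γ, Z-ε — cost 5×3 + 8×3 = 39
  Shipping 190, fixed 245 → total 435.
  Any other capacity-feasible assignment to {B, D} ships for at least 190.
Compare {B, C}: its best feasible assignment gives total 460.
Compare {A, B}: its best feasible assignment gives total 493.
Every other set of open sites that can feasibly serve all demand totals ≥ 460 even under its best assignment. Minimum: 435.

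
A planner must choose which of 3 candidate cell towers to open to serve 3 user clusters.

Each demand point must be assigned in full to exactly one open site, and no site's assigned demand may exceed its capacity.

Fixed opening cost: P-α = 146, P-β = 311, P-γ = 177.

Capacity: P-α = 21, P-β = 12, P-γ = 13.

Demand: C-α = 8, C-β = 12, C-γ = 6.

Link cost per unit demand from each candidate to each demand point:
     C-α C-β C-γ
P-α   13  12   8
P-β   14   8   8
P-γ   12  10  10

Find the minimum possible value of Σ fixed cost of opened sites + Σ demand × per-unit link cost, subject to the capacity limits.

595

Open {P-α, P-γ}; cheapest assignment that respects the capacities:
  P-α (cap 21, load 14): C-α, C-γ — cost 8×13 + 6×8 = 152
  P-γ (cap 13, load 12): C-β — cost 12×10 = 120
  Shipping 272, fixed 323 → total 595.
  Any other capacity-feasible assignment to {P-α, P-γ} ships for at least 272.
Compare {P-α, P-β}: its best feasible assignment gives total 705.
Compare {P-α, P-β, P-γ}: its best feasible assignment gives total 874.
Every other set of open sites that can feasibly serve all demand totals ≥ 705 even under its best assignment. Minimum: 595.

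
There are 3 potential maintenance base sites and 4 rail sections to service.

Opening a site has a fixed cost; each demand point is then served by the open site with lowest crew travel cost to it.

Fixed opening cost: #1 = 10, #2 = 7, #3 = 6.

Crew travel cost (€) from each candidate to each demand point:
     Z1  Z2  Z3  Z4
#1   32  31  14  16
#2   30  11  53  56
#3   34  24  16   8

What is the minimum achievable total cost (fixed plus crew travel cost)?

Open {#2, #3}: assign each demand point to its cheapest open site.
  Z1→#2 30, Z2→#2 11, Z3→#3 16, Z4→#3 8
  crew travel cost 65, fixed 13 → total 78.
Compare {#1, #2, #3}: crew travel cost 63 + fixed 23 = 86.
Compare {#3}: crew travel cost 82 + fixed 6 = 88.
Compare {#1, #2}: crew travel cost 71 + fixed 17 = 88.
All other subsets cost ≥ 86. Minimum total cost: 78.

78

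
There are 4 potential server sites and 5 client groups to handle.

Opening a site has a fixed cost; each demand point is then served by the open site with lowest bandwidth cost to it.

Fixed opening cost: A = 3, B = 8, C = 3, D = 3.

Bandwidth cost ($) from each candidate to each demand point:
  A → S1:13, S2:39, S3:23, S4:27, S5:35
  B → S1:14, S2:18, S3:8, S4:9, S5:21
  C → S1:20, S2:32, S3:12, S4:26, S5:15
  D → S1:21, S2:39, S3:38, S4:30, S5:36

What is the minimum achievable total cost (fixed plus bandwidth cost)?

75

Open {B, C}: assign each demand point to its cheapest open site.
  S1→B 14, S2→B 18, S3→B 8, S4→B 9, S5→C 15
  bandwidth cost 64, fixed 11 → total 75.
Compare {A, B, C}: bandwidth cost 63 + fixed 14 = 77.
Compare {B}: bandwidth cost 70 + fixed 8 = 78.
Compare {B, C, D}: bandwidth cost 64 + fixed 14 = 78.
All other subsets cost ≥ 77. Minimum total cost: 75.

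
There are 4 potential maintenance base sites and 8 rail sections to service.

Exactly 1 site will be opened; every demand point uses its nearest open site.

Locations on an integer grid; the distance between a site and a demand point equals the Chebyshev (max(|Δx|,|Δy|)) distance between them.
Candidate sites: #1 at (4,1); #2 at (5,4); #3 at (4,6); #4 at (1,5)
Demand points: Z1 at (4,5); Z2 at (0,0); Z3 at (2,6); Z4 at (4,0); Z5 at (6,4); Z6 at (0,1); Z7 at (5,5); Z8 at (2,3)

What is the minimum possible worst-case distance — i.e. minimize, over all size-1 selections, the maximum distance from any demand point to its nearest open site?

Open {#1}.
  Farthest demand point is Z3 at distance 5 (to #1); all others are ≤ 5.
With {#2} the worst case is 5.
With {#4} the worst case is 5.
No size-1 selection achieves below 5.

5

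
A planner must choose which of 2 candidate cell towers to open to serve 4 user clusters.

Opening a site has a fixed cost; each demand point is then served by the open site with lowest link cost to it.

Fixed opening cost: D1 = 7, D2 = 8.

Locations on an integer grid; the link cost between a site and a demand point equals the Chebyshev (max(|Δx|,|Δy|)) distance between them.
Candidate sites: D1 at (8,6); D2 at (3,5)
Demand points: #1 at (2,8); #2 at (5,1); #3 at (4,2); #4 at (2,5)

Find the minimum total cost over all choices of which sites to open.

19

Open {D2}: assign each demand point to its cheapest open site.
  #1→D2 3, #2→D2 4, #3→D2 3, #4→D2 1
  link cost 11, fixed 8 → total 19.
Compare {D1, D2}: link cost 11 + fixed 15 = 26.
Compare {D1}: link cost 21 + fixed 7 = 28.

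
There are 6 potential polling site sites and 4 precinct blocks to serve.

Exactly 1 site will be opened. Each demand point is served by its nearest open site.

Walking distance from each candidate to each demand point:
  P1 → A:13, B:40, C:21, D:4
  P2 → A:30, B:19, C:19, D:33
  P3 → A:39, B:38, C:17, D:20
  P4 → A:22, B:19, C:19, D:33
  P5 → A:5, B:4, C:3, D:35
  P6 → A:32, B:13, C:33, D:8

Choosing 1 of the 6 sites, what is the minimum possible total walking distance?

47

Open {P5}.
  A→P5 5, B→P5 4, C→P5 3, D→P5 35  ⇒ total 47.
Compare {P1}: total 78.
Compare {P6}: total 86.
No size-1 selection does better; minimum is 47.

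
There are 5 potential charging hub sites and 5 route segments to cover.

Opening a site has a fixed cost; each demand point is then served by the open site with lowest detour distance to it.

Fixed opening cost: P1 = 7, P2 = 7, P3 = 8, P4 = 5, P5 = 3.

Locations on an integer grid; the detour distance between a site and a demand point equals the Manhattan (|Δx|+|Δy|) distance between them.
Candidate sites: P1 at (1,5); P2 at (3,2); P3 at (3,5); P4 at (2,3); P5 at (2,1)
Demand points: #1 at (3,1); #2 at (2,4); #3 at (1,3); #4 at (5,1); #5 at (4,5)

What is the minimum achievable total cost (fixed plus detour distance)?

18

Open {P4, P5}: assign each demand point to its cheapest open site.
  #1→P5 1, #2→P4 1, #3→P4 1, #4→P5 3, #5→P4 4
  detour distance 10, fixed 8 → total 18.
Compare {P4}: detour distance 14 + fixed 5 = 19.
Compare {P5}: detour distance 16 + fixed 3 = 19.
Compare {P2}: detour distance 14 + fixed 7 = 21.
All other subsets cost ≥ 19. Minimum total cost: 18.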